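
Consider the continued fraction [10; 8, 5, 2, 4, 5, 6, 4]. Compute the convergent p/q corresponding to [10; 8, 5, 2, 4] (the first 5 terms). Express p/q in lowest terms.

4059/401

a_0 = 10: 10/1
a_1 = 8: 81/8
a_2 = 5: 415/41
a_3 = 2: 911/90
a_4 = 4: 4059/401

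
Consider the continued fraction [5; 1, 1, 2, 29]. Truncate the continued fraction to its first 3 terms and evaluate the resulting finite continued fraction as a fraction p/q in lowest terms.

Start with 1.
1 + 1/(1/1) = 1 + 1/1 = 2/1
5 + 1/(2/1) = 5 + 1/2 = 11/2

11/2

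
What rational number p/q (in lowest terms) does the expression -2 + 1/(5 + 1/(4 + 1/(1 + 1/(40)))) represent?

-1918/1061

Start with 40.
1 + 1/(40/1) = 1 + 1/40 = 41/40
4 + 1/(41/40) = 4 + 40/41 = 204/41
5 + 1/(204/41) = 5 + 41/204 = 1061/204
-2 + 1/(1061/204) = -2 + 204/1061 = -1918/1061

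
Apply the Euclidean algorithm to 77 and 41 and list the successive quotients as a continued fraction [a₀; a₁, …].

⌊77/41⌋ = 1, remainder 36
⌊41/36⌋ = 1, remainder 5
⌊36/5⌋ = 7, remainder 1
⌊5/1⌋ = 5, remainder 0

[1; 1, 7, 5]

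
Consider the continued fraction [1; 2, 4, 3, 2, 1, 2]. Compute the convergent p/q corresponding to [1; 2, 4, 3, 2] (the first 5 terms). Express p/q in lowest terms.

Collapse the nested fraction from the inside out:
Start with 2.
3 + 1/(2/1) = 3 + 1/2 = 7/2
4 + 1/(7/2) = 4 + 2/7 = 30/7
2 + 1/(30/7) = 2 + 7/30 = 67/30
1 + 1/(67/30) = 1 + 30/67 = 97/67

97/67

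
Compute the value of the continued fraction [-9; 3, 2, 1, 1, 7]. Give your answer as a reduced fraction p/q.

-1123/129

Compute successive convergents:
a_0 = -9: -9/1
a_1 = 3: -26/3
a_2 = 2: -61/7
a_3 = 1: -87/10
a_4 = 1: -148/17
a_5 = 7: -1123/129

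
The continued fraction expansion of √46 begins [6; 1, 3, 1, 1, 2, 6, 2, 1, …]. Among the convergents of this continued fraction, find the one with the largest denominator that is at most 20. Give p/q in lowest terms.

61/9

List convergents until the denominator exceeds the bound:
a_0 = 6: 6/1  (≤ bound)
a_1 = 1: 7/1  (≤ bound)
a_2 = 3: 27/4  (≤ bound)
a_3 = 1: 34/5  (≤ bound)
a_4 = 1: 61/9  (≤ bound)
a_5 = 2: 156/23  (> 20, stop)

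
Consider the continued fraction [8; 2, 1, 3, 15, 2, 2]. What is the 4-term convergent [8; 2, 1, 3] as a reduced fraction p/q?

a_0 = 8: 8/1
a_1 = 2: 17/2
a_2 = 1: 25/3
a_3 = 3: 92/11

92/11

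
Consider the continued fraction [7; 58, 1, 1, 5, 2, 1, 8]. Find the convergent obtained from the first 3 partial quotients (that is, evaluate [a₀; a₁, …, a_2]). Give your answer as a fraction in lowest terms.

414/59

Start with 1.
58 + 1/(1/1) = 58 + 1/1 = 59/1
7 + 1/(59/1) = 7 + 1/59 = 414/59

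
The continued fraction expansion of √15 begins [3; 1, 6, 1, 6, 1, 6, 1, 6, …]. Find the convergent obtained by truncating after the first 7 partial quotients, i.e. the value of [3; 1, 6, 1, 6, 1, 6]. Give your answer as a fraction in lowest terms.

Compute successive convergents:
a_0 = 3: 3/1
a_1 = 1: 4/1
a_2 = 6: 27/7
a_3 = 1: 31/8
a_4 = 6: 213/55
a_5 = 1: 244/63
a_6 = 6: 1677/433

1677/433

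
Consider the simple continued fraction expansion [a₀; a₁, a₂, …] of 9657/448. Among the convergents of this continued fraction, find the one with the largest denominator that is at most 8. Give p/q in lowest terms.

a_0 = 21: 21/1  (≤ bound)
a_1 = 1: 22/1  (≤ bound)
a_2 = 1: 43/2  (≤ bound)
a_3 = 3: 151/7  (≤ bound)
a_4 = 1: 194/9  (> 8, stop)

151/7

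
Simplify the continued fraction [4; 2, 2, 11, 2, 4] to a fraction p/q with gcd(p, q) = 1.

2347/533

a_0 = 4: 4/1
a_1 = 2: 9/2
a_2 = 2: 22/5
a_3 = 11: 251/57
a_4 = 2: 524/119
a_5 = 4: 2347/533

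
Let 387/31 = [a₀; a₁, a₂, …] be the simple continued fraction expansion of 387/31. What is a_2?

15

Apply division with remainder until the remainder is 0:
⌊387/31⌋ = 12, remainder 15
⌊31/15⌋ = 2, remainder 1
⌊15/1⌋ = 15, remainder 0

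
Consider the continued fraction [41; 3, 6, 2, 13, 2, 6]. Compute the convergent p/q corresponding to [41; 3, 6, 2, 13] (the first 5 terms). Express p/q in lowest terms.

Build up convergents one term at a time:
a_0 = 41: 41/1
a_1 = 3: 124/3
a_2 = 6: 785/19
a_3 = 2: 1694/41
a_4 = 13: 22807/552

22807/552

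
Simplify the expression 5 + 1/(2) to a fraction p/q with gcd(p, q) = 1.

11/2

a_0 = 5: 5/1
a_1 = 2: 11/2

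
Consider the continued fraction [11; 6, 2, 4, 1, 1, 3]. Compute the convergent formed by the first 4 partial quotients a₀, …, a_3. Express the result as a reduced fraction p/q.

Work from the innermost term outward:
Start with 4.
2 + 1/(4/1) = 2 + 1/4 = 9/4
6 + 1/(9/4) = 6 + 4/9 = 58/9
11 + 1/(58/9) = 11 + 9/58 = 647/58

647/58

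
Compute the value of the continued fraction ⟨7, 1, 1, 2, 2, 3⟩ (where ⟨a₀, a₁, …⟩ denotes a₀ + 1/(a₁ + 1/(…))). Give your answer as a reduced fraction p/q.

Collapse the nested fraction from the inside out:
Start with 3.
2 + 1/(3/1) = 2 + 1/3 = 7/3
2 + 1/(7/3) = 2 + 3/7 = 17/7
1 + 1/(17/7) = 1 + 7/17 = 24/17
1 + 1/(24/17) = 1 + 17/24 = 41/24
7 + 1/(41/24) = 7 + 24/41 = 311/41

311/41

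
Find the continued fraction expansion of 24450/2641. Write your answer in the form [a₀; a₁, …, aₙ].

[9; 3, 1, 7, 4, 1, 7, 2]

Repeatedly divide and take the remainder:
⌊24450/2641⌋ = 9, remainder 681
⌊2641/681⌋ = 3, remainder 598
⌊681/598⌋ = 1, remainder 83
⌊598/83⌋ = 7, remainder 17
⌊83/17⌋ = 4, remainder 15
⌊17/15⌋ = 1, remainder 2
⌊15/2⌋ = 7, remainder 1
⌊2/1⌋ = 2, remainder 0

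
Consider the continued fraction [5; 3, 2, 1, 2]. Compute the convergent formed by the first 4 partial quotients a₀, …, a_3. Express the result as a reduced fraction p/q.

a_0 = 5: 5/1
a_1 = 3: 16/3
a_2 = 2: 37/7
a_3 = 1: 53/10

53/10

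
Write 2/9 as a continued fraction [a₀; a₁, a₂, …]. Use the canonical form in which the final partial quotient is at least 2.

[0; 4, 2]

Repeatedly divide and take the remainder:
2 = 0·9 + 2, so a_0 = 0
9 = 4·2 + 1, so a_1 = 4
2 = 2·1 + 0, so a_2 = 2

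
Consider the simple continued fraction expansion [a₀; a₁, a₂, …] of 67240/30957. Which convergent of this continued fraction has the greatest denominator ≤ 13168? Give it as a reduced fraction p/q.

11173/5144

a_0 = 2: 2/1  (≤ bound)
a_1 = 5: 11/5  (≤ bound)
a_2 = 1: 13/6  (≤ bound)
a_3 = 4: 63/29  (≤ bound)
a_4 = 3: 202/93  (≤ bound)
a_5 = 55: 11173/5144  (≤ bound)
a_6 = 6: 67240/30957  (> 13168, stop)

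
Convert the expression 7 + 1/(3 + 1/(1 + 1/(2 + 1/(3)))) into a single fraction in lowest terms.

Compute successive convergents:
a_0 = 7: 7/1
a_1 = 3: 22/3
a_2 = 1: 29/4
a_3 = 2: 80/11
a_4 = 3: 269/37

269/37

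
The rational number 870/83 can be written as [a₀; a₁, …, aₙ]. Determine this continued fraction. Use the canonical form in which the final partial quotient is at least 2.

⌊870/83⌋ = 10, remainder 40
⌊83/40⌋ = 2, remainder 3
⌊40/3⌋ = 13, remainder 1
⌊3/1⌋ = 3, remainder 0

[10; 2, 13, 3]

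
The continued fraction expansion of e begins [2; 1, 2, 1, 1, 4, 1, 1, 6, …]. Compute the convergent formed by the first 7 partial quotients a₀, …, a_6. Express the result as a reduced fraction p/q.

106/39

Use the convergent recurrence hₖ = aₖ·hₖ₋₁ + hₖ₋₂ (and likewise for the denominators kₖ):
a_0 = 2: 2/1
a_1 = 1: 3/1
a_2 = 2: 8/3
a_3 = 1: 11/4
a_4 = 1: 19/7
a_5 = 4: 87/32
a_6 = 1: 106/39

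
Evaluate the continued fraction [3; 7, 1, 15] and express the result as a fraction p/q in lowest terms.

397/127

a_0 = 3: 3/1
a_1 = 7: 22/7
a_2 = 1: 25/8
a_3 = 15: 397/127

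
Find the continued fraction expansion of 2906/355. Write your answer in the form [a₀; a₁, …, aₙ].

Apply division with remainder until the remainder is 0:
⌊2906/355⌋ = 8, remainder 66
⌊355/66⌋ = 5, remainder 25
⌊66/25⌋ = 2, remainder 16
⌊25/16⌋ = 1, remainder 9
⌊16/9⌋ = 1, remainder 7
⌊9/7⌋ = 1, remainder 2
⌊7/2⌋ = 3, remainder 1
⌊2/1⌋ = 2, remainder 0

[8; 5, 2, 1, 1, 1, 3, 2]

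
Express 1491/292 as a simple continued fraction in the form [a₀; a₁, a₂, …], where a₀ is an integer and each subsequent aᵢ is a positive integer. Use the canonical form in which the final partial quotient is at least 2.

[5; 9, 2, 2, 1, 1, 2]

1491 = 5·292 + 31, so a_0 = 5
292 = 9·31 + 13, so a_1 = 9
31 = 2·13 + 5, so a_2 = 2
13 = 2·5 + 3, so a_3 = 2
5 = 1·3 + 2, so a_4 = 1
3 = 1·2 + 1, so a_5 = 1
2 = 2·1 + 0, so a_6 = 2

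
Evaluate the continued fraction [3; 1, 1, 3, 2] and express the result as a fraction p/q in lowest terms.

a_0 = 3: 3/1
a_1 = 1: 4/1
a_2 = 1: 7/2
a_3 = 3: 25/7
a_4 = 2: 57/16

57/16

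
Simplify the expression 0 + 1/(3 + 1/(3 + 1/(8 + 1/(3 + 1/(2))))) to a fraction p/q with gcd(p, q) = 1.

Collapse the nested fraction from the inside out:
Start with 2.
3 + 1/(2/1) = 3 + 1/2 = 7/2
8 + 1/(7/2) = 8 + 2/7 = 58/7
3 + 1/(58/7) = 3 + 7/58 = 181/58
3 + 1/(181/58) = 3 + 58/181 = 601/181
0 + 1/(601/181) = 0 + 181/601 = 181/601

181/601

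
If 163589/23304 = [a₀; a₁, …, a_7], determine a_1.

163589 = 7·23304 + 461, so a_0 = 7
23304 = 50·461 + 254, so a_1 = 50

50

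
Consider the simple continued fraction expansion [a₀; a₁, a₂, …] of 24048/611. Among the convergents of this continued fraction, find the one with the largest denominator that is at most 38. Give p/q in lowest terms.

a_0 = 39: 39/1  (≤ bound)
a_1 = 2: 79/2  (≤ bound)
a_2 = 1: 118/3  (≤ bound)
a_3 = 3: 433/11  (≤ bound)
a_4 = 1: 551/14  (≤ bound)
a_5 = 3: 2086/53  (> 38, stop)

551/14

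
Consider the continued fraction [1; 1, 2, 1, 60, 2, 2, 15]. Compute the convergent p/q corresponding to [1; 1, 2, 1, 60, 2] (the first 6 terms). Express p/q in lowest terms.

857/490

Use the convergent recurrence hₖ = aₖ·hₖ₋₁ + hₖ₋₂ (and likewise for the denominators kₖ):
a_0 = 1: 1/1
a_1 = 1: 2/1
a_2 = 2: 5/3
a_3 = 1: 7/4
a_4 = 60: 425/243
a_5 = 2: 857/490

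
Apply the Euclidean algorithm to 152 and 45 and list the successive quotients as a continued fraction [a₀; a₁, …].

[3; 2, 1, 1, 1, 5]

152 = 3·45 + 17, so a_0 = 3
45 = 2·17 + 11, so a_1 = 2
17 = 1·11 + 6, so a_2 = 1
11 = 1·6 + 5, so a_3 = 1
6 = 1·5 + 1, so a_4 = 1
5 = 5·1 + 0, so a_5 = 5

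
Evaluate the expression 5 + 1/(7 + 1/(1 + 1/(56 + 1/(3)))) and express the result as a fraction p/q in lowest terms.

a_0 = 5: 5/1
a_1 = 7: 36/7
a_2 = 1: 41/8
a_3 = 56: 2332/455
a_4 = 3: 7037/1373

7037/1373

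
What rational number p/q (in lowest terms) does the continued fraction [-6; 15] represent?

-89/15

Start with 15.
-6 + 1/(15/1) = -6 + 1/15 = -89/15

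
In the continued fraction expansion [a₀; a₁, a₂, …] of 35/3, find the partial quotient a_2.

35 = 11·3 + 2, so a_0 = 11
3 = 1·2 + 1, so a_1 = 1
2 = 2·1 + 0, so a_2 = 2

2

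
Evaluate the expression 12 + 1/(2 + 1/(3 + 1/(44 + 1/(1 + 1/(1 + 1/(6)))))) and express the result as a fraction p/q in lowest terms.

a_0 = 12: 12/1
a_1 = 2: 25/2
a_2 = 3: 87/7
a_3 = 44: 3853/310
a_4 = 1: 3940/317
a_5 = 1: 7793/627
a_6 = 6: 50698/4079

50698/4079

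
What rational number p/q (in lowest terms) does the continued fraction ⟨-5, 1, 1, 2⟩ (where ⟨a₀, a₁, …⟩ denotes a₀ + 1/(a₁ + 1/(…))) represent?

-22/5

Compute successive convergents:
a_0 = -5: -5/1
a_1 = 1: -4/1
a_2 = 1: -9/2
a_3 = 2: -22/5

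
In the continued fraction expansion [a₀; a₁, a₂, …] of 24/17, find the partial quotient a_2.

2

Apply division with remainder until the remainder is 0:
24 = 1·17 + 7, so a_0 = 1
17 = 2·7 + 3, so a_1 = 2
7 = 2·3 + 1, so a_2 = 2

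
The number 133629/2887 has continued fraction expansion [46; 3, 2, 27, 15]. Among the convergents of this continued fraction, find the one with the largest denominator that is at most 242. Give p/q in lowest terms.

8887/192

List convergents until the denominator exceeds the bound:
a_0 = 46: 46/1  (≤ bound)
a_1 = 3: 139/3  (≤ bound)
a_2 = 2: 324/7  (≤ bound)
a_3 = 27: 8887/192  (≤ bound)
a_4 = 15: 133629/2887  (> 242, stop)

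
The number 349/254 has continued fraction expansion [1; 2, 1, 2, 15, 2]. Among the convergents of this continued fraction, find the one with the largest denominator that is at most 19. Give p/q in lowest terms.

List convergents until the denominator exceeds the bound:
a_0 = 1: 1/1  (≤ bound)
a_1 = 2: 3/2  (≤ bound)
a_2 = 1: 4/3  (≤ bound)
a_3 = 2: 11/8  (≤ bound)
a_4 = 15: 169/123  (> 19, stop)

11/8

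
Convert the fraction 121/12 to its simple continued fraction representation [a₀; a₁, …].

[10; 12]

Apply division with remainder until the remainder is 0:
121 ÷ 12 → quotient 10, remainder 1
12 ÷ 1 → quotient 12, remainder 0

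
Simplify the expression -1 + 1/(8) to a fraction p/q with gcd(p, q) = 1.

Build up convergents one term at a time:
a_0 = -1: -1/1
a_1 = 8: -7/8

-7/8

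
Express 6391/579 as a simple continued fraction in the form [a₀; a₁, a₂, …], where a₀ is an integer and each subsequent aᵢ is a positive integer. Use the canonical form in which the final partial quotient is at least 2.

[11; 26, 3, 7]

Run the Euclidean algorithm, recording each quotient:
6391 ÷ 579 → quotient 11, remainder 22
579 ÷ 22 → quotient 26, remainder 7
22 ÷ 7 → quotient 3, remainder 1
7 ÷ 1 → quotient 7, remainder 0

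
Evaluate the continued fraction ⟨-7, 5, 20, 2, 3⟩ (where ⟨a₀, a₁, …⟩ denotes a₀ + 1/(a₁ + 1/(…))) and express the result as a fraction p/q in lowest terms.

-4911/722

Start with 3.
2 + 1/(3/1) = 2 + 1/3 = 7/3
20 + 1/(7/3) = 20 + 3/7 = 143/7
5 + 1/(143/7) = 5 + 7/143 = 722/143
-7 + 1/(722/143) = -7 + 143/722 = -4911/722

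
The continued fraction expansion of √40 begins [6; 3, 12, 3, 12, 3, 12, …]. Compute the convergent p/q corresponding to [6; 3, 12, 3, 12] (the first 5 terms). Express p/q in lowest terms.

a_0 = 6: 6/1
a_1 = 3: 19/3
a_2 = 12: 234/37
a_3 = 3: 721/114
a_4 = 12: 8886/1405

8886/1405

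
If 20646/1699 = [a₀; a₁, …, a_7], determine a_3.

Run the Euclidean algorithm, recording each quotient:
20646 ÷ 1699 → quotient 12, remainder 258
1699 ÷ 258 → quotient 6, remainder 151
258 ÷ 151 → quotient 1, remainder 107
151 ÷ 107 → quotient 1, remainder 44

1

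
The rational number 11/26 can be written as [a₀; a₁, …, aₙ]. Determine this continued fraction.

Run the Euclidean algorithm, recording each quotient:
11 ÷ 26 → quotient 0, remainder 11
26 ÷ 11 → quotient 2, remainder 4
11 ÷ 4 → quotient 2, remainder 3
4 ÷ 3 → quotient 1, remainder 1
3 ÷ 1 → quotient 3, remainder 0

[0; 2, 2, 1, 3]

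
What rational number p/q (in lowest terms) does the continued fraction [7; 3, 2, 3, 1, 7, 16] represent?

28338/3887

Start with 16.
7 + 1/(16/1) = 7 + 1/16 = 113/16
1 + 1/(113/16) = 1 + 16/113 = 129/113
3 + 1/(129/113) = 3 + 113/129 = 500/129
2 + 1/(500/129) = 2 + 129/500 = 1129/500
3 + 1/(1129/500) = 3 + 500/1129 = 3887/1129
7 + 1/(3887/1129) = 7 + 1129/3887 = 28338/3887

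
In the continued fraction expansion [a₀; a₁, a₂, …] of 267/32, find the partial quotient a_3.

267 ÷ 32 → quotient 8, remainder 11
32 ÷ 11 → quotient 2, remainder 10
11 ÷ 10 → quotient 1, remainder 1
10 ÷ 1 → quotient 10, remainder 0

10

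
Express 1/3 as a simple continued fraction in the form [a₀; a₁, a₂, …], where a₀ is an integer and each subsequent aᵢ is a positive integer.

Repeatedly divide and take the remainder:
1 ÷ 3 → quotient 0, remainder 1
3 ÷ 1 → quotient 3, remainder 0

[0; 3]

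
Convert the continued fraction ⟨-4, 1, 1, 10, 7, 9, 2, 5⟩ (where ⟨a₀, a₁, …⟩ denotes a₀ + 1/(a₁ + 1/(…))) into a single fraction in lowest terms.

-54675/15727

Start with 5.
2 + 1/(5/1) = 2 + 1/5 = 11/5
9 + 1/(11/5) = 9 + 5/11 = 104/11
7 + 1/(104/11) = 7 + 11/104 = 739/104
10 + 1/(739/104) = 10 + 104/739 = 7494/739
1 + 1/(7494/739) = 1 + 739/7494 = 8233/7494
1 + 1/(8233/7494) = 1 + 7494/8233 = 15727/8233
-4 + 1/(15727/8233) = -4 + 8233/15727 = -54675/15727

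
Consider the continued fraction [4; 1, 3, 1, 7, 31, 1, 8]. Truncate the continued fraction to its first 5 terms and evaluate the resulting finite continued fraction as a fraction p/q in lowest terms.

187/39

Start with 7.
1 + 1/(7/1) = 1 + 1/7 = 8/7
3 + 1/(8/7) = 3 + 7/8 = 31/8
1 + 1/(31/8) = 1 + 8/31 = 39/31
4 + 1/(39/31) = 4 + 31/39 = 187/39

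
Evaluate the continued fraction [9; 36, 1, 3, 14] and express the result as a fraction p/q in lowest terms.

Start with 14.
3 + 1/(14/1) = 3 + 1/14 = 43/14
1 + 1/(43/14) = 1 + 14/43 = 57/43
36 + 1/(57/43) = 36 + 43/57 = 2095/57
9 + 1/(2095/57) = 9 + 57/2095 = 18912/2095

18912/2095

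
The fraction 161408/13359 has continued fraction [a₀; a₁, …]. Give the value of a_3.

1

Run the Euclidean algorithm, recording each quotient:
161408 ÷ 13359 → quotient 12, remainder 1100
13359 ÷ 1100 → quotient 12, remainder 159
1100 ÷ 159 → quotient 6, remainder 146
159 ÷ 146 → quotient 1, remainder 13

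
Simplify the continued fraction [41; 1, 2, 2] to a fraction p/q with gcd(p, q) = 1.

292/7

Compute successive convergents:
a_0 = 41: 41/1
a_1 = 1: 42/1
a_2 = 2: 125/3
a_3 = 2: 292/7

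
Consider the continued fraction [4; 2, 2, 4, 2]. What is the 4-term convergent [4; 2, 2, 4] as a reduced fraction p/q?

a_0 = 4: 4/1
a_1 = 2: 9/2
a_2 = 2: 22/5
a_3 = 4: 97/22

97/22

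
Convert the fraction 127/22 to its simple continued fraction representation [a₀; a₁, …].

127 = 5·22 + 17, so a_0 = 5
22 = 1·17 + 5, so a_1 = 1
17 = 3·5 + 2, so a_2 = 3
5 = 2·2 + 1, so a_3 = 2
2 = 2·1 + 0, so a_4 = 2

[5; 1, 3, 2, 2]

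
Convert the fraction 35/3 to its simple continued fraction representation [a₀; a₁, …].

[11; 1, 2]

35 ÷ 3 → quotient 11, remainder 2
3 ÷ 2 → quotient 1, remainder 1
2 ÷ 1 → quotient 2, remainder 0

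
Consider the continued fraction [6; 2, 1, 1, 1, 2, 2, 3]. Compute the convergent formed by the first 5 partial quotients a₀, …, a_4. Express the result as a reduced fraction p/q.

Collapse the nested fraction from the inside out:
Start with 1.
1 + 1/(1/1) = 1 + 1/1 = 2/1
1 + 1/(2/1) = 1 + 1/2 = 3/2
2 + 1/(3/2) = 2 + 2/3 = 8/3
6 + 1/(8/3) = 6 + 3/8 = 51/8

51/8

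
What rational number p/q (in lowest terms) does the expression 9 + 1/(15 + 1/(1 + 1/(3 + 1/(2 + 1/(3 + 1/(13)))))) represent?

58903/6499

Starting at the tail and folding back:
Start with 13.
3 + 1/(13/1) = 3 + 1/13 = 40/13
2 + 1/(40/13) = 2 + 13/40 = 93/40
3 + 1/(93/40) = 3 + 40/93 = 319/93
1 + 1/(319/93) = 1 + 93/319 = 412/319
15 + 1/(412/319) = 15 + 319/412 = 6499/412
9 + 1/(6499/412) = 9 + 412/6499 = 58903/6499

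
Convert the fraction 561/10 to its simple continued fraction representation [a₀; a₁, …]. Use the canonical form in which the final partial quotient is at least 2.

Run the Euclidean algorithm, recording each quotient:
⌊561/10⌋ = 56, remainder 1
⌊10/1⌋ = 10, remainder 0

[56; 10]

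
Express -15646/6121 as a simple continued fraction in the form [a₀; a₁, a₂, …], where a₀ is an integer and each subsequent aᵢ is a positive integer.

[-3; 2, 3, 1, 21, 6, 5]

-15646 = -3·6121 + 2717, so a_0 = -3
6121 = 2·2717 + 687, so a_1 = 2
2717 = 3·687 + 656, so a_2 = 3
687 = 1·656 + 31, so a_3 = 1
656 = 21·31 + 5, so a_4 = 21
31 = 6·5 + 1, so a_5 = 6
5 = 5·1 + 0, so a_6 = 5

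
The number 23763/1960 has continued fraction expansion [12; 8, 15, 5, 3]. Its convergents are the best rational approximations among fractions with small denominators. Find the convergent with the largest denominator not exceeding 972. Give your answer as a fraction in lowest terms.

List convergents until the denominator exceeds the bound:
a_0 = 12: 12/1  (≤ bound)
a_1 = 8: 97/8  (≤ bound)
a_2 = 15: 1467/121  (≤ bound)
a_3 = 5: 7432/613  (≤ bound)
a_4 = 3: 23763/1960  (> 972, stop)

7432/613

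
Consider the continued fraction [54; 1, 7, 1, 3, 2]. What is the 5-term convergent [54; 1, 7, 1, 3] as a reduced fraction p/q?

1921/35

a_0 = 54: 54/1
a_1 = 1: 55/1
a_2 = 7: 439/8
a_3 = 1: 494/9
a_4 = 3: 1921/35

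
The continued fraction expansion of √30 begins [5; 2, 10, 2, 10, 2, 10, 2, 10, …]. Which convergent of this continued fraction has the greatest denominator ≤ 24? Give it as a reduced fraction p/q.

115/21

a_0 = 5: 5/1  (≤ bound)
a_1 = 2: 11/2  (≤ bound)
a_2 = 10: 115/21  (≤ bound)
a_3 = 2: 241/44  (> 24, stop)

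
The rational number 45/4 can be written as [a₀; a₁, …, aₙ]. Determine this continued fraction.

⌊45/4⌋ = 11, remainder 1
⌊4/1⌋ = 4, remainder 0

[11; 4]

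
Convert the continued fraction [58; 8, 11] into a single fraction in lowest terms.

Starting at the tail and folding back:
Start with 11.
8 + 1/(11/1) = 8 + 1/11 = 89/11
58 + 1/(89/11) = 58 + 11/89 = 5173/89

5173/89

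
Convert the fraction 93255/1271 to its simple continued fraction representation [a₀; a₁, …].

[73; 2, 1, 2, 3, 1, 11, 3]

⌊93255/1271⌋ = 73, remainder 472
⌊1271/472⌋ = 2, remainder 327
⌊472/327⌋ = 1, remainder 145
⌊327/145⌋ = 2, remainder 37
⌊145/37⌋ = 3, remainder 34
⌊37/34⌋ = 1, remainder 3
⌊34/3⌋ = 11, remainder 1
⌊3/1⌋ = 3, remainder 0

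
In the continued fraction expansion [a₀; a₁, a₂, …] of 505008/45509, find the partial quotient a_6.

50

505008 ÷ 45509 → quotient 11, remainder 4409
45509 ÷ 4409 → quotient 10, remainder 1419
4409 ÷ 1419 → quotient 3, remainder 152
1419 ÷ 152 → quotient 9, remainder 51
152 ÷ 51 → quotient 2, remainder 50
51 ÷ 50 → quotient 1, remainder 1
50 ÷ 1 → quotient 50, remainder 0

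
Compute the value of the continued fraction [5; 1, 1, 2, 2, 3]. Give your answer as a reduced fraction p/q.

229/41

Start with 3.
2 + 1/(3/1) = 2 + 1/3 = 7/3
2 + 1/(7/3) = 2 + 3/7 = 17/7
1 + 1/(17/7) = 1 + 7/17 = 24/17
1 + 1/(24/17) = 1 + 17/24 = 41/24
5 + 1/(41/24) = 5 + 24/41 = 229/41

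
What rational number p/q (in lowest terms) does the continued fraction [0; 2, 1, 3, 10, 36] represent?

Start with 36.
10 + 1/(36/1) = 10 + 1/36 = 361/36
3 + 1/(361/36) = 3 + 36/361 = 1119/361
1 + 1/(1119/361) = 1 + 361/1119 = 1480/1119
2 + 1/(1480/1119) = 2 + 1119/1480 = 4079/1480
0 + 1/(4079/1480) = 0 + 1480/4079 = 1480/4079

1480/4079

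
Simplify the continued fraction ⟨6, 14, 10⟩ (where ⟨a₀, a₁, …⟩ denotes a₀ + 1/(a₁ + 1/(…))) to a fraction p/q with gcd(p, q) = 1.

856/141

Start with 10.
14 + 1/(10/1) = 14 + 1/10 = 141/10
6 + 1/(141/10) = 6 + 10/141 = 856/141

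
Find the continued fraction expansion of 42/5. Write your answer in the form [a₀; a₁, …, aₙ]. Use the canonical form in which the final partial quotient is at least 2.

[8; 2, 2]

42 = 8·5 + 2, so a_0 = 8
5 = 2·2 + 1, so a_1 = 2
2 = 2·1 + 0, so a_2 = 2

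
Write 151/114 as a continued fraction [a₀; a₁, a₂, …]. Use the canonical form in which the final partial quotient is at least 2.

⌊151/114⌋ = 1, remainder 37
⌊114/37⌋ = 3, remainder 3
⌊37/3⌋ = 12, remainder 1
⌊3/1⌋ = 3, remainder 0

[1; 3, 12, 3]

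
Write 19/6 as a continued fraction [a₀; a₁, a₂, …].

Repeatedly divide and take the remainder:
19 = 3·6 + 1, so a_0 = 3
6 = 6·1 + 0, so a_1 = 6

[3; 6]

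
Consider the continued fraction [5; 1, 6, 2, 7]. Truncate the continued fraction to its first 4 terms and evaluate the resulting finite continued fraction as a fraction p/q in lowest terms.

88/15

Compute successive convergents:
a_0 = 5: 5/1
a_1 = 1: 6/1
a_2 = 6: 41/7
a_3 = 2: 88/15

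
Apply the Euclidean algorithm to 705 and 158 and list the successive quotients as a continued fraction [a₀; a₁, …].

705 = 4·158 + 73, so a_0 = 4
158 = 2·73 + 12, so a_1 = 2
73 = 6·12 + 1, so a_2 = 6
12 = 12·1 + 0, so a_3 = 12

[4; 2, 6, 12]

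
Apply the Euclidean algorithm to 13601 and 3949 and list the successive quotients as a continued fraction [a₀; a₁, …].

Repeatedly divide and take the remainder:
13601 ÷ 3949 → quotient 3, remainder 1754
3949 ÷ 1754 → quotient 2, remainder 441
1754 ÷ 441 → quotient 3, remainder 431
441 ÷ 431 → quotient 1, remainder 10
431 ÷ 10 → quotient 43, remainder 1
10 ÷ 1 → quotient 10, remainder 0

[3; 2, 3, 1, 43, 10]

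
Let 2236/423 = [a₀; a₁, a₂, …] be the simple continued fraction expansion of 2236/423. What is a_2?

2

Repeatedly divide and take the remainder:
⌊2236/423⌋ = 5, remainder 121
⌊423/121⌋ = 3, remainder 60
⌊121/60⌋ = 2, remainder 1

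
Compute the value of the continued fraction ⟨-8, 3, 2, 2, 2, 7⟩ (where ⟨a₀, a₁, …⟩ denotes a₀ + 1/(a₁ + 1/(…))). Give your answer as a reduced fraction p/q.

Collapse the nested fraction from the inside out:
Start with 7.
2 + 1/(7/1) = 2 + 1/7 = 15/7
2 + 1/(15/7) = 2 + 7/15 = 37/15
2 + 1/(37/15) = 2 + 15/37 = 89/37
3 + 1/(89/37) = 3 + 37/89 = 304/89
-8 + 1/(304/89) = -8 + 89/304 = -2343/304

-2343/304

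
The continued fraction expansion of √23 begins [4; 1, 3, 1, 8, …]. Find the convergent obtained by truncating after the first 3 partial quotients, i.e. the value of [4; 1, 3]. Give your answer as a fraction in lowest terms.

a_0 = 4: 4/1
a_1 = 1: 5/1
a_2 = 3: 19/4

19/4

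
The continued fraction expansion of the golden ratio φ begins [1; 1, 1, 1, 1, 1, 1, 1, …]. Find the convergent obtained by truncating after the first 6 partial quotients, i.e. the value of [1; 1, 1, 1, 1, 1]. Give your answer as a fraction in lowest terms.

Build up convergents one term at a time:
a_0 = 1: 1/1
a_1 = 1: 2/1
a_2 = 1: 3/2
a_3 = 1: 5/3
a_4 = 1: 8/5
a_5 = 1: 13/8

13/8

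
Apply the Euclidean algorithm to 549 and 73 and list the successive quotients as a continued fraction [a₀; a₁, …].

[7; 1, 1, 11, 1, 2]

549 = 7·73 + 38, so a_0 = 7
73 = 1·38 + 35, so a_1 = 1
38 = 1·35 + 3, so a_2 = 1
35 = 11·3 + 2, so a_3 = 11
3 = 1·2 + 1, so a_4 = 1
2 = 2·1 + 0, so a_5 = 2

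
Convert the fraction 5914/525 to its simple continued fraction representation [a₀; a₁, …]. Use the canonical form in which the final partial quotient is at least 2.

5914 ÷ 525 → quotient 11, remainder 139
525 ÷ 139 → quotient 3, remainder 108
139 ÷ 108 → quotient 1, remainder 31
108 ÷ 31 → quotient 3, remainder 15
31 ÷ 15 → quotient 2, remainder 1
15 ÷ 1 → quotient 15, remainder 0

[11; 3, 1, 3, 2, 15]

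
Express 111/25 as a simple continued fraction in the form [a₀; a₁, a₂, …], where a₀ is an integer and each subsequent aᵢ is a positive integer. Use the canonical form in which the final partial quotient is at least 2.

[4; 2, 3, 1, 2]

111 ÷ 25 → quotient 4, remainder 11
25 ÷ 11 → quotient 2, remainder 3
11 ÷ 3 → quotient 3, remainder 2
3 ÷ 2 → quotient 1, remainder 1
2 ÷ 1 → quotient 2, remainder 0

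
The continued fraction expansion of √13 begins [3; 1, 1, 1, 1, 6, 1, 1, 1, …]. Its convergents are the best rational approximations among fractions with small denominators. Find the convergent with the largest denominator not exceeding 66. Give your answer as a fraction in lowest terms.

List convergents until the denominator exceeds the bound:
a_0 = 3: 3/1  (≤ bound)
a_1 = 1: 4/1  (≤ bound)
a_2 = 1: 7/2  (≤ bound)
a_3 = 1: 11/3  (≤ bound)
a_4 = 1: 18/5  (≤ bound)
a_5 = 6: 119/33  (≤ bound)
a_6 = 1: 137/38  (≤ bound)
a_7 = 1: 256/71  (> 66, stop)

137/38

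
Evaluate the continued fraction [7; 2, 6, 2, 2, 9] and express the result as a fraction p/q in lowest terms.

4844/649

Start with 9.
2 + 1/(9/1) = 2 + 1/9 = 19/9
2 + 1/(19/9) = 2 + 9/19 = 47/19
6 + 1/(47/19) = 6 + 19/47 = 301/47
2 + 1/(301/47) = 2 + 47/301 = 649/301
7 + 1/(649/301) = 7 + 301/649 = 4844/649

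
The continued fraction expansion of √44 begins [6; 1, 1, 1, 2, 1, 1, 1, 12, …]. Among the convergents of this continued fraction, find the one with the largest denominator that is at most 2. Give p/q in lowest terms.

List convergents until the denominator exceeds the bound:
a_0 = 6: 6/1  (≤ bound)
a_1 = 1: 7/1  (≤ bound)
a_2 = 1: 13/2  (≤ bound)
a_3 = 1: 20/3  (> 2, stop)

13/2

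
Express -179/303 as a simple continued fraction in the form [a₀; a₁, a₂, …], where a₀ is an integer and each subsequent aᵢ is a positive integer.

Repeatedly divide and take the remainder:
⌊-179/303⌋ = -1, remainder 124
⌊303/124⌋ = 2, remainder 55
⌊124/55⌋ = 2, remainder 14
⌊55/14⌋ = 3, remainder 13
⌊14/13⌋ = 1, remainder 1
⌊13/1⌋ = 13, remainder 0

[-1; 2, 2, 3, 1, 13]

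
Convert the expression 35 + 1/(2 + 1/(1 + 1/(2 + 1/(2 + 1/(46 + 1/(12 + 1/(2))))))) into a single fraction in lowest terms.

781219/22088

a_0 = 35: 35/1
a_1 = 2: 71/2
a_2 = 1: 106/3
a_3 = 2: 283/8
a_4 = 2: 672/19
a_5 = 46: 31195/882
a_6 = 12: 375012/10603
a_7 = 2: 781219/22088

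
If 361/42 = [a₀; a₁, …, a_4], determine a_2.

⌊361/42⌋ = 8, remainder 25
⌊42/25⌋ = 1, remainder 17
⌊25/17⌋ = 1, remainder 8

1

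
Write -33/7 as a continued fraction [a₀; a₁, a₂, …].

[-5; 3, 2]

-33 ÷ 7 → quotient -5, remainder 2
7 ÷ 2 → quotient 3, remainder 1
2 ÷ 1 → quotient 2, remainder 0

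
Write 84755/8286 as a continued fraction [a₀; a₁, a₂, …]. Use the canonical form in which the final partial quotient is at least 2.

[10; 4, 2, 1, 2, 6, 37]

Run the Euclidean algorithm, recording each quotient:
⌊84755/8286⌋ = 10, remainder 1895
⌊8286/1895⌋ = 4, remainder 706
⌊1895/706⌋ = 2, remainder 483
⌊706/483⌋ = 1, remainder 223
⌊483/223⌋ = 2, remainder 37
⌊223/37⌋ = 6, remainder 1
⌊37/1⌋ = 37, remainder 0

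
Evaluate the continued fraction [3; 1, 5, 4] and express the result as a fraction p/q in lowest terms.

Collapse the nested fraction from the inside out:
Start with 4.
5 + 1/(4/1) = 5 + 1/4 = 21/4
1 + 1/(21/4) = 1 + 4/21 = 25/21
3 + 1/(25/21) = 3 + 21/25 = 96/25

96/25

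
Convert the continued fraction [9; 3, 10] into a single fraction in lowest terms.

Build up convergents one term at a time:
a_0 = 9: 9/1
a_1 = 3: 28/3
a_2 = 10: 289/31

289/31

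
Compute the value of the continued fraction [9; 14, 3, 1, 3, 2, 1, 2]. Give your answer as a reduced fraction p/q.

Use the convergent recurrence hₖ = aₖ·hₖ₋₁ + hₖ₋₂ (and likewise for the denominators kₖ):
a_0 = 9: 9/1
a_1 = 14: 127/14
a_2 = 3: 390/43
a_3 = 1: 517/57
a_4 = 3: 1941/214
a_5 = 2: 4399/485
a_6 = 1: 6340/699
a_7 = 2: 17079/1883

17079/1883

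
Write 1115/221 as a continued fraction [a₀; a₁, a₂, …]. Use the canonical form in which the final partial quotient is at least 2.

[5; 22, 10]

1115 = 5·221 + 10, so a_0 = 5
221 = 22·10 + 1, so a_1 = 22
10 = 10·1 + 0, so a_2 = 10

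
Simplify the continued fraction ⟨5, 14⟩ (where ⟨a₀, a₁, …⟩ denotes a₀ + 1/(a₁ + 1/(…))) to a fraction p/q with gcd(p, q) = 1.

71/14

Start with 14.
5 + 1/(14/1) = 5 + 1/14 = 71/14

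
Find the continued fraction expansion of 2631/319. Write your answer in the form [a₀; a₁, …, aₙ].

Run the Euclidean algorithm, recording each quotient:
⌊2631/319⌋ = 8, remainder 79
⌊319/79⌋ = 4, remainder 3
⌊79/3⌋ = 26, remainder 1
⌊3/1⌋ = 3, remainder 0

[8; 4, 26, 3]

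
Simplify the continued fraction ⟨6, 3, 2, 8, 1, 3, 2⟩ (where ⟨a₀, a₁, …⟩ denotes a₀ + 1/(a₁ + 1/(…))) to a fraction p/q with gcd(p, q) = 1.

Compute successive convergents:
a_0 = 6: 6/1
a_1 = 3: 19/3
a_2 = 2: 44/7
a_3 = 8: 371/59
a_4 = 1: 415/66
a_5 = 3: 1616/257
a_6 = 2: 3647/580

3647/580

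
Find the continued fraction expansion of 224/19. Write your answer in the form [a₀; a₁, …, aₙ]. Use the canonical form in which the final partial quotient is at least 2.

Repeatedly divide and take the remainder:
⌊224/19⌋ = 11, remainder 15
⌊19/15⌋ = 1, remainder 4
⌊15/4⌋ = 3, remainder 3
⌊4/3⌋ = 1, remainder 1
⌊3/1⌋ = 3, remainder 0

[11; 1, 3, 1, 3]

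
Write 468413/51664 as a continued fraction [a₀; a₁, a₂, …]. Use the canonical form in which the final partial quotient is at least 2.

[9; 15, 31, 1, 1, 7, 3, 2]

468413 ÷ 51664 → quotient 9, remainder 3437
51664 ÷ 3437 → quotient 15, remainder 109
3437 ÷ 109 → quotient 31, remainder 58
109 ÷ 58 → quotient 1, remainder 51
58 ÷ 51 → quotient 1, remainder 7
51 ÷ 7 → quotient 7, remainder 2
7 ÷ 2 → quotient 3, remainder 1
2 ÷ 1 → quotient 2, remainder 0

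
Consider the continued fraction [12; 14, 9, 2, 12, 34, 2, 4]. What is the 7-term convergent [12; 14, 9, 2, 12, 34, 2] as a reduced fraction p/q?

2790827/231203

Compute successive convergents:
a_0 = 12: 12/1
a_1 = 14: 169/14
a_2 = 9: 1533/127
a_3 = 2: 3235/268
a_4 = 12: 40353/3343
a_5 = 34: 1375237/113930
a_6 = 2: 2790827/231203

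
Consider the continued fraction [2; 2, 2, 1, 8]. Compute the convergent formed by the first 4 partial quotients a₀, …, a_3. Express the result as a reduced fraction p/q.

17/7

a_0 = 2: 2/1
a_1 = 2: 5/2
a_2 = 2: 12/5
a_3 = 1: 17/7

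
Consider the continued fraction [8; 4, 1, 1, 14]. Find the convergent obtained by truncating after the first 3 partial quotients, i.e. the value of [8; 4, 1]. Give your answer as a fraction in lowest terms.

41/5

Start with 1.
4 + 1/(1/1) = 4 + 1/1 = 5/1
8 + 1/(5/1) = 8 + 1/5 = 41/5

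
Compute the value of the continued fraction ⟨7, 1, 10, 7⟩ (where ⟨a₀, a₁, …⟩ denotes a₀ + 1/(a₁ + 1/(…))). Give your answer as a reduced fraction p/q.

617/78

Build up convergents one term at a time:
a_0 = 7: 7/1
a_1 = 1: 8/1
a_2 = 10: 87/11
a_3 = 7: 617/78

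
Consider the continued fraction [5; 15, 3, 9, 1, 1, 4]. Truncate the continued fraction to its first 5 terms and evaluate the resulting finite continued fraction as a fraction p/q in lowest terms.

2406/475

Start with 1.
9 + 1/(1/1) = 9 + 1/1 = 10/1
3 + 1/(10/1) = 3 + 1/10 = 31/10
15 + 1/(31/10) = 15 + 10/31 = 475/31
5 + 1/(475/31) = 5 + 31/475 = 2406/475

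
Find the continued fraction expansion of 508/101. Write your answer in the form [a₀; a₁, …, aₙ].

508 ÷ 101 → quotient 5, remainder 3
101 ÷ 3 → quotient 33, remainder 2
3 ÷ 2 → quotient 1, remainder 1
2 ÷ 1 → quotient 2, remainder 0

[5; 33, 1, 2]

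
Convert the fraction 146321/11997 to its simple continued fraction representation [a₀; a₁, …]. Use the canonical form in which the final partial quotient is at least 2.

Run the Euclidean algorithm, recording each quotient:
146321 = 12·11997 + 2357, so a_0 = 12
11997 = 5·2357 + 212, so a_1 = 5
2357 = 11·212 + 25, so a_2 = 11
212 = 8·25 + 12, so a_3 = 8
25 = 2·12 + 1, so a_4 = 2
12 = 12·1 + 0, so a_5 = 12

[12; 5, 11, 8, 2, 12]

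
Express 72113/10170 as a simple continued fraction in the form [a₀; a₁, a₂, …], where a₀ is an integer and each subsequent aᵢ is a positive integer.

[7; 11, 54, 3, 2, 2]

72113 ÷ 10170 → quotient 7, remainder 923
10170 ÷ 923 → quotient 11, remainder 17
923 ÷ 17 → quotient 54, remainder 5
17 ÷ 5 → quotient 3, remainder 2
5 ÷ 2 → quotient 2, remainder 1
2 ÷ 1 → quotient 2, remainder 0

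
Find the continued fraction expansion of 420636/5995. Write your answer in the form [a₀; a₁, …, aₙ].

[70; 6, 12, 2, 12, 1, 2]

Repeatedly divide and take the remainder:
420636 = 70·5995 + 986, so a_0 = 70
5995 = 6·986 + 79, so a_1 = 6
986 = 12·79 + 38, so a_2 = 12
79 = 2·38 + 3, so a_3 = 2
38 = 12·3 + 2, so a_4 = 12
3 = 1·2 + 1, so a_5 = 1
2 = 2·1 + 0, so a_6 = 2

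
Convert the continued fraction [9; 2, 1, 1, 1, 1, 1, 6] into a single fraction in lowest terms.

Start with 6.
1 + 1/(6/1) = 1 + 1/6 = 7/6
1 + 1/(7/6) = 1 + 6/7 = 13/7
1 + 1/(13/7) = 1 + 7/13 = 20/13
1 + 1/(20/13) = 1 + 13/20 = 33/20
1 + 1/(33/20) = 1 + 20/33 = 53/33
2 + 1/(53/33) = 2 + 33/53 = 139/53
9 + 1/(139/53) = 9 + 53/139 = 1304/139

1304/139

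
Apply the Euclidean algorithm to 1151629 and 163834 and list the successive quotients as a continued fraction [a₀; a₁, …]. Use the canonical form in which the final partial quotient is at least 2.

1151629 = 7·163834 + 4791, so a_0 = 7
163834 = 34·4791 + 940, so a_1 = 34
4791 = 5·940 + 91, so a_2 = 5
940 = 10·91 + 30, so a_3 = 10
91 = 3·30 + 1, so a_4 = 3
30 = 30·1 + 0, so a_5 = 30

[7; 34, 5, 10, 3, 30]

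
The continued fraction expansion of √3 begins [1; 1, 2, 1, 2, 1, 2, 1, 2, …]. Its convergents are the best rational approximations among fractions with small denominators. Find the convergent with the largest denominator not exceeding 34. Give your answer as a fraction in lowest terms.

List convergents until the denominator exceeds the bound:
a_0 = 1: 1/1  (≤ bound)
a_1 = 1: 2/1  (≤ bound)
a_2 = 2: 5/3  (≤ bound)
a_3 = 1: 7/4  (≤ bound)
a_4 = 2: 19/11  (≤ bound)
a_5 = 1: 26/15  (≤ bound)
a_6 = 2: 71/41  (> 34, stop)

26/15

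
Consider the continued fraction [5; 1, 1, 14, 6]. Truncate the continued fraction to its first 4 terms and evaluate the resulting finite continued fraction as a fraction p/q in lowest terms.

a_0 = 5: 5/1
a_1 = 1: 6/1
a_2 = 1: 11/2
a_3 = 14: 160/29

160/29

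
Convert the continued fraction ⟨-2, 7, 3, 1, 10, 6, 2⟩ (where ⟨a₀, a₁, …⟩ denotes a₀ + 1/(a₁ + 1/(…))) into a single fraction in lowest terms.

Start with 2.
6 + 1/(2/1) = 6 + 1/2 = 13/2
10 + 1/(13/2) = 10 + 2/13 = 132/13
1 + 1/(132/13) = 1 + 13/132 = 145/132
3 + 1/(145/132) = 3 + 132/145 = 567/145
7 + 1/(567/145) = 7 + 145/567 = 4114/567
-2 + 1/(4114/567) = -2 + 567/4114 = -7661/4114

-7661/4114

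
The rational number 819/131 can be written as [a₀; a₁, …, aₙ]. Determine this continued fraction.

Repeatedly divide and take the remainder:
⌊819/131⌋ = 6, remainder 33
⌊131/33⌋ = 3, remainder 32
⌊33/32⌋ = 1, remainder 1
⌊32/1⌋ = 32, remainder 0

[6; 3, 1, 32]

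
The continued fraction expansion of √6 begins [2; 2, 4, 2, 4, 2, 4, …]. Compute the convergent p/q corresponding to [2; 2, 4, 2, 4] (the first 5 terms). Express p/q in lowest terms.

a_0 = 2: 2/1
a_1 = 2: 5/2
a_2 = 4: 22/9
a_3 = 2: 49/20
a_4 = 4: 218/89

218/89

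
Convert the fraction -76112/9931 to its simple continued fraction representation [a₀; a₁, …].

[-8; 2, 1, 42, 3, 12, 2]

-76112 ÷ 9931 → quotient -8, remainder 3336
9931 ÷ 3336 → quotient 2, remainder 3259
3336 ÷ 3259 → quotient 1, remainder 77
3259 ÷ 77 → quotient 42, remainder 25
77 ÷ 25 → quotient 3, remainder 2
25 ÷ 2 → quotient 12, remainder 1
2 ÷ 1 → quotient 2, remainder 0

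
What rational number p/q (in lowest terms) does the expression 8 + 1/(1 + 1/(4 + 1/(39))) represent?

1725/196

Start with 39.
4 + 1/(39/1) = 4 + 1/39 = 157/39
1 + 1/(157/39) = 1 + 39/157 = 196/157
8 + 1/(196/157) = 8 + 157/196 = 1725/196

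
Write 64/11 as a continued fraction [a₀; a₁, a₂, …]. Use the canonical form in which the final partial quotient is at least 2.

[5; 1, 4, 2]

64 = 5·11 + 9, so a_0 = 5
11 = 1·9 + 2, so a_1 = 1
9 = 4·2 + 1, so a_2 = 4
2 = 2·1 + 0, so a_3 = 2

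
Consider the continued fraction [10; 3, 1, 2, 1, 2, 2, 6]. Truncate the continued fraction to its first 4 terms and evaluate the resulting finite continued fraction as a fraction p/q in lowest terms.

Start with 2.
1 + 1/(2/1) = 1 + 1/2 = 3/2
3 + 1/(3/2) = 3 + 2/3 = 11/3
10 + 1/(11/3) = 10 + 3/11 = 113/11

113/11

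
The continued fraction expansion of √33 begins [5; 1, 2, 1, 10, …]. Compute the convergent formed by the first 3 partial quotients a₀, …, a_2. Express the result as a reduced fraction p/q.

17/3

Build up convergents one term at a time:
a_0 = 5: 5/1
a_1 = 1: 6/1
a_2 = 2: 17/3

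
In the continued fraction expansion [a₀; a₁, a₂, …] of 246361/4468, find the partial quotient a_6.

Apply division with remainder until the remainder is 0:
⌊246361/4468⌋ = 55, remainder 621
⌊4468/621⌋ = 7, remainder 121
⌊621/121⌋ = 5, remainder 16
⌊121/16⌋ = 7, remainder 9
⌊16/9⌋ = 1, remainder 7
⌊9/7⌋ = 1, remainder 2
⌊7/2⌋ = 3, remainder 1

3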